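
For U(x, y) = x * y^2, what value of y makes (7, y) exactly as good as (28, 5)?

U(28, 5) = 700.
Set U(7, y) = 700 and solve.
With x = 7: y^2 = 700/7 = 100; taking the square root, y = 10.
Check: U(7, 10) = 700.

y = 10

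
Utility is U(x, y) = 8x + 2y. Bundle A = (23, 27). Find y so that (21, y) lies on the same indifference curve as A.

U(23, 27) = 238.
Set U(21, y) = 238 and solve.
8·21 + 2y = 238 ⇒ 2y = 70 ⇒ y = 35.
Check: U(21, 35) = 238.

y = 35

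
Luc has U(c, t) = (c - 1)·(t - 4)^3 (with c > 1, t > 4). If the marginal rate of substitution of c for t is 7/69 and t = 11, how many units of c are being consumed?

MU_c = (t−4)^3, MU_t = 3·(c−1)·(t−4)^2.
MRS = (1/3)·(t−4)/(c−1).
Substitute t = 11: MRS = (7/3)/(c − 1). Setting this equal to 7/69 gives c − 1 = (7/3)/(7/69) = 23, so c = 24.

c = 24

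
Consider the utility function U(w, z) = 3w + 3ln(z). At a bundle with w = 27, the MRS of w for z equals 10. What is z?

z = 10

MU_w = 3, MU_z = 3/z.
MRS = 3 ÷ (3/z).
MRS depends only on z: z = 10 ⇒ z = 10.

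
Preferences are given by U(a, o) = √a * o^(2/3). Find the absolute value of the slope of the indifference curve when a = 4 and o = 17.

MRS = 51/16

MU_a = 0.5·a^(-0.5)·o^(2/3) and MU_o = 2/3·√a·o^(-1/3).
MRS = MU_a/MU_o = (0.75)·o/a.
At (4, 17): MRS = 51/16.
The indifference curve has slope −51/16 at this bundle.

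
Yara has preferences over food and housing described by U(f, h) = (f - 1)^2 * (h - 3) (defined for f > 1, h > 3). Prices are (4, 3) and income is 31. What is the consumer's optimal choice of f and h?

MU_f = 2·(f−1)·(h−3), MU_h = (f−1)^2.
MRS = (2/1)·(h−3)/(f−1).
Tangency: set MRS = p_f/p_h = 4/3.
So (2/1)·(h − 3)/(f − 1) = 4/3, i.e. (h − 3) = (2/3)·(f − 1).
Rewrite the budget in excess-of-subsistence terms: 4·(f − 1) + 3·(h − 3) = 31 − 4·1 − 3·3 = 18.
Substituting, 6·(f − 1) = 18, so f − 1 = 3 and f* = 4.
Then h − 3 = (2/3)·3 = 2, so h* = 5.

f* = 4, h* = 5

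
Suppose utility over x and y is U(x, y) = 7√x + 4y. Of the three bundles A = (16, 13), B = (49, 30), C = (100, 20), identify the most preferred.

Evaluate utility at each bundle:
U(A) = 80.000.
U(B) = 169.000.
U(C) = 150.000.
Highest utility is B, so B ≻ C ≻ A.

Bundle B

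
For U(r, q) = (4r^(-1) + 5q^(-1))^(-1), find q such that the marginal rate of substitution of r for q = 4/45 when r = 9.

q = 3

For CES with ρ = -1, MRS = (4/5)·(q/r)^2.
Setting (4/5)·(q/9)^2 = 4/45 gives (q/9)^2 = 1/9, so q/9 = 1/3 and q = 3.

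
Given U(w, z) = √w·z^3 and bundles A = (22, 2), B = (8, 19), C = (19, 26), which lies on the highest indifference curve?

Evaluate utility at each bundle:
U(A) = 37.523.
U(B) = 19400.182.
U(C) = 76612.008.
Highest utility is C, so C ≻ B ≻ A.

Bundle C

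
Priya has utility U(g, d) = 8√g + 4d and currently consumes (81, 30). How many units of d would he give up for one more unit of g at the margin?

MU_g = 8/(2√g), MU_d = 4.
MRS = 8/(2√g) ÷ 4.
At (81, 30): MRS = 1/9.
That is, one extra unit of g is worth 1/9 units of d at the margin.

MRS = 1/9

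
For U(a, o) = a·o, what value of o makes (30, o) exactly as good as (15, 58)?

U(15, 58) = 870.
Set U(30, o) = 870 and solve.
With a = 30: o = 870/30 = 29.
Check: U(30, 29) = 870.

o = 29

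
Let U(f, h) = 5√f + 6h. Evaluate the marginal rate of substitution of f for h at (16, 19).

MU_f = 5/(2√f), MU_h = 6.
MRS = 5/(2√f) ÷ 6.
At (16, 19): MRS = 5/48.
That is, one extra unit of f is worth 5/48 units of h at the margin.

MRS = 5/48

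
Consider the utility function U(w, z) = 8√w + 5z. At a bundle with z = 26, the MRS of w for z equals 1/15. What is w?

w = 144

MU_w = 8/(2√w), MU_z = 5.
MRS = 8/(2√w) ÷ 5.
MRS depends only on w: 0.8/√w = 1/15 ⇒ √w = 0.8/(1/15) = 12 ⇒ w = 144.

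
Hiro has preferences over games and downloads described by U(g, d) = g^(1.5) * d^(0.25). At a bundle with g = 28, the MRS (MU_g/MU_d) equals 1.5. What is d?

d = 7

MU_g = 1.5·√g·d^(0.25) and MU_d = 0.25·g^(1.5)·d^(-0.75).
MRS = MU_g/MU_d = (6)·d/g.
Substitute g = 28: MRS = d/(14/3). Setting d/(14/3) = 1.5 gives d = 1.5·(14/3) = 7.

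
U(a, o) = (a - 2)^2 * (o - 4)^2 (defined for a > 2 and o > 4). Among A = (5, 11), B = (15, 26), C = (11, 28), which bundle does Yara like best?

Bundle B

Evaluate utility at each bundle:
U(A) = 441.
U(B) = 81796.
U(C) = 46656.
Highest utility is B, so B ≻ C ≻ A.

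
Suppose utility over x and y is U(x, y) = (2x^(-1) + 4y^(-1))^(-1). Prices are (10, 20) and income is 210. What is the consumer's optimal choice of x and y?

x* = 7, y* = 7

For CES with ρ = -1, MRS = (2/4)·(y/x)^2.
Tangency: set MRS = p_x/p_y = 10/20 = 0.5.
So (y/x)^2 = 1; taking the square root, y/x = 1, i.e. y = x.
Substitute into the budget 10·x + 20·y = 210: 30·x = 210, so x* = 7 and y* = 7.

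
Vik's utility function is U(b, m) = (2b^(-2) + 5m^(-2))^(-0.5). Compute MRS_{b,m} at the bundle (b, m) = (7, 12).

MRS = 3456/1715

For CES with ρ = -2, MRS = (2/5)·(m/b)^3.
At (7, 12): MRS = 3456/1715.
So at (7, 12) the consumer would give up 3456/1715 units of m for one more unit of b.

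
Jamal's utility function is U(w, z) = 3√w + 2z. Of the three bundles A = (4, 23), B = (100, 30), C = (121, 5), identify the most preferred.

Bundle B

Evaluate utility at each bundle:
U(A) = 52.000.
U(B) = 90.000.
U(C) = 43.000.
Highest utility is B, so B ≻ A ≻ C.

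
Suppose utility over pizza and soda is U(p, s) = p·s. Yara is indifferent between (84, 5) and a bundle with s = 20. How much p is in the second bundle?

U(84, 5) = 420.
Set U(p, 20) = 420 and solve.
With s = 20: p = 420/20 = 21.
Check: U(21, 20) = 420.

p = 21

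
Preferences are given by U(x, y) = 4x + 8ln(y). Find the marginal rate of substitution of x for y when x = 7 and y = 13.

MRS = 6.5

MU_x = 4, MU_y = 8/y.
MRS = 4 ÷ (8/y).
At (7, 13): MRS = 6.5.
That is, one extra unit of x is worth 6.5 units of y at the margin.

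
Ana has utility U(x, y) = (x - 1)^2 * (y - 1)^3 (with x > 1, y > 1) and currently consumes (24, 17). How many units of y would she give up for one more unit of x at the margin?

MRS = 32/69

MU_x = 2·(x−1)·(y−1)^3, MU_y = 3·(x−1)^2·(y−1)^2.
MRS = (2/3)·(y−1)/(x−1).
At (24, 17): MRS = 32/69.
So at (24, 17) the consumer would give up 32/69 units of y for one more unit of x.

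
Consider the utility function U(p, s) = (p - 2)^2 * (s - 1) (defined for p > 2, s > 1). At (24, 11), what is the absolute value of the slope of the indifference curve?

MU_p = 2·(p−2)·(s−1), MU_s = (p−2)^2.
MRS = (2/1)·(s−1)/(p−2).
At (24, 11): MRS = 10/11.
That is, one extra unit of p is worth 10/11 units of s at the margin.

MRS = 10/11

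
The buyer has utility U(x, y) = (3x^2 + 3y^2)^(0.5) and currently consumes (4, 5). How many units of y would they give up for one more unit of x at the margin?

For CES with ρ = 2, MRS = (y/x)^(-1).
At (4, 5): MRS = 0.8.
That is, one extra unit of x is worth 0.8 units of y at the margin.

MRS = 0.8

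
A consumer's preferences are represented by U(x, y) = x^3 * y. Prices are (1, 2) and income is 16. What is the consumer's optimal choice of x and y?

x* = 12, y* = 2

MU_x = 3·x^2·y and MU_y = x^3.
MRS = MU_x/MU_y = (3/1)·y/x.
Tangency: set MRS = p_x/p_y = 1/2 = 0.5.
So (3/1)·y/x = 0.5, i.e. y = (1/6)·x.
Substitute into the budget 1·x + 2·y = 16: (4/3)·x = 16, so x* = 12.
Then y* = (1/6)·12 = 2.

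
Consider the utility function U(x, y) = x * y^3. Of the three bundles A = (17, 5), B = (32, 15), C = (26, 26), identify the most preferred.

Evaluate utility at each bundle:
U(A) = 2125.
U(B) = 108000.
U(C) = 456976.
Highest utility is C, so C ≻ B ≻ A.

Bundle C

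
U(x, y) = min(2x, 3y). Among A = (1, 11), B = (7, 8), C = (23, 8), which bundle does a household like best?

Bundle C

Evaluate utility at each bundle:
U(A) = 2.
U(B) = 14.
U(C) = 24.
Highest utility is C, so C ≻ B ≻ A.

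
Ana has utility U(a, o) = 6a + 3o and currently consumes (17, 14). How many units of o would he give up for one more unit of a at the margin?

MRS = 2

MU_a = 6, MU_o = 3, so MRS = 6/3 = 2 at every bundle.
At (17, 14): MRS = 2.
So at (17, 14) the consumer would give up 2 units of o for one more unit of a.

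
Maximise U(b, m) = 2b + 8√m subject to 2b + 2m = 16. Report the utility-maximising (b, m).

MU_b = 2, MU_m = 8/(2√m).
MRS = 2 ÷ (8/(2√m)).
Tangency: set MRS = p_b/p_m = 2/2 = 1.
MRS depends only on m: 0.5·√m = 1 ⇒ √m = 1/0.5 = 2 ⇒ m* = 4.
From the budget, 2·b = 16 − 2·4 = 8, so b* = 4.

b* = 4, m* = 4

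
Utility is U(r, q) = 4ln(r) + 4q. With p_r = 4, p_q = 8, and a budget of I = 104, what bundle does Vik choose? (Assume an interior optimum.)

MU_r = 4/r, MU_q = 4.
MRS = 4/r ÷ 4.
Tangency: set MRS = p_r/p_q = 4/8 = 0.5.
MRS depends only on r: 1/r = 0.5 ⇒ r* = 1/0.5 = 2.
From the budget, 8·q = 104 − 4·2 = 96, so q* = 12.

r* = 2, q* = 12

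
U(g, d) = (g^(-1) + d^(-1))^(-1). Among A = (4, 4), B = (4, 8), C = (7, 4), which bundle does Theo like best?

Evaluate utility at each bundle:
U(A) = 2.000.
U(B) = 2.667.
U(C) = 2.545.
Highest utility is B, so B ≻ C ≻ A.

Bundle B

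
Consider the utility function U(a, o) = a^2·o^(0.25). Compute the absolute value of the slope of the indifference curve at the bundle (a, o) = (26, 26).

MRS = 8

MU_a = 2·a·o^(0.25) and MU_o = 0.25·a^2·o^(-0.75).
MRS = MU_a/MU_o = (8)·o/a.
At (26, 26): MRS = 8.
The indifference curve has slope −8 at this bundle.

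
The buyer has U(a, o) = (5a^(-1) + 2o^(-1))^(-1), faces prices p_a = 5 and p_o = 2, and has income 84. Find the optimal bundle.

For CES with ρ = -1, MRS = (5/2)·(o/a)^2.
Tangency: set MRS = p_a/p_o = 5/2 = 2.5.
So (o/a)^2 = 1; taking the square root, o/a = 1, i.e. o = a.
Substitute into the budget 5·a + 2·o = 84: 7·a = 84, so a* = 12 and o* = 12.

a* = 12, o* = 12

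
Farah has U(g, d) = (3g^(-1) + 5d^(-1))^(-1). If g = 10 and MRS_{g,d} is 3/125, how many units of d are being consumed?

For CES with ρ = -1, MRS = (3/5)·(d/g)^2.
Setting (3/5)·(d/10)^2 = 3/125 gives (d/10)^2 = 1/25, so d/10 = 0.2 and d = 2.

d = 2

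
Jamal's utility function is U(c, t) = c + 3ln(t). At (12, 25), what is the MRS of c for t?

MU_c = 1, MU_t = 3/t.
MRS = 1 ÷ (3/t).
At (12, 25): MRS = 25/3.
So at (12, 25) the consumer would give up 25/3 units of t for one more unit of c.

MRS = 25/3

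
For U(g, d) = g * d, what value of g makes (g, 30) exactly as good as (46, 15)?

U(46, 15) = 690.
Set U(g, 30) = 690 and solve.
With d = 30: g = 690/30 = 23.
Check: U(23, 30) = 690.

g = 23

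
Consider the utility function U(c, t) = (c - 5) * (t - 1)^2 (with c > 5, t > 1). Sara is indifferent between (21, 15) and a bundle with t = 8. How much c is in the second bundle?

c = 69

U(21, 15) = 3136.
Set U(c, 8) = 3136 and solve.
With t = 8: (8 − 1)^2 = 49, so (c − 5) = 3136/49 = 64.
So c = 5 + 64 = 69.
Check: U(69, 8) = 3136.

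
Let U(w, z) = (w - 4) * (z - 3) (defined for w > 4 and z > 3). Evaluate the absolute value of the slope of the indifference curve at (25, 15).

MRS = 4/7

MU_w = (z−3), MU_z = (w−4).
MRS = (z−3)/(w−4).
At (25, 15): MRS = 4/7.
So at (25, 15) the consumer would give up 4/7 units of z for one more unit of w.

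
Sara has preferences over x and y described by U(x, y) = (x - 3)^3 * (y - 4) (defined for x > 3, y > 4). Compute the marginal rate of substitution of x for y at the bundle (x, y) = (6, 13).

MU_x = 3·(x−3)^2·(y−4), MU_y = (x−3)^3.
MRS = (3/1)·(y−4)/(x−3).
At (6, 13): MRS = 9.
The indifference curve has slope −9 at this bundle.

MRS = 9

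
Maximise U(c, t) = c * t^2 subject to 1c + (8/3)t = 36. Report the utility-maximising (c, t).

c* = 12, t* = 9

MU_c = t^2 and MU_t = 2·c·t.
MRS = MU_c/MU_t = (1/2)·t/c.
Tangency: set MRS = p_c/p_t = 1/(8/3) = 0.375.
So (1/2)·t/c = 0.375, i.e. t = 0.75·c.
Substitute into the budget 1·c + (8/3)·t = 36: 3·c = 36, so c* = 12.
Then t* = 0.75·12 = 9.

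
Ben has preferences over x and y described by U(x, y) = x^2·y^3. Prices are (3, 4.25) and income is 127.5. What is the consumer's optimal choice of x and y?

x* = 17, y* = 18

MU_x = 2·x·y^3 and MU_y = 3·x^2·y^2.
MRS = MU_x/MU_y = (2/3)·y/x.
Tangency: set MRS = p_x/p_y = 3/4.25 = 12/17.
So (2/3)·y/x = 12/17, i.e. y = (18/17)·x.
Substitute into the budget 3·x + 4.25·y = 127.5: 7.5·x = 127.5, so x* = 17.
Then y* = (18/17)·17 = 18.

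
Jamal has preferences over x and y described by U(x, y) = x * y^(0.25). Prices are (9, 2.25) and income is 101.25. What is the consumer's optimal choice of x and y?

x* = 9, y* = 9

MU_x = y^(0.25) and MU_y = 0.25·x·y^(-0.75).
MRS = MU_x/MU_y = (4)·y/x.
Tangency: set MRS = p_x/p_y = 9/2.25 = 4.
So (4)·y/x = 4, i.e. y = x.
Substitute into the budget 9·x + 2.25·y = 101.25: 11.25·x = 101.25, so x* = 9.
Then y* = 9.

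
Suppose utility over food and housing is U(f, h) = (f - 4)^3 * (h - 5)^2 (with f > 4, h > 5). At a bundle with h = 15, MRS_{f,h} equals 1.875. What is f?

f = 12

MU_f = 3·(f−4)^2·(h−5)^2, MU_h = 2·(f−4)^3·(h−5).
MRS = (3/2)·(h−5)/(f−4).
Substitute h = 15: MRS = 15/(f − 4). Setting this equal to 1.875 gives f − 4 = 15/1.875 = 8, so f = 12.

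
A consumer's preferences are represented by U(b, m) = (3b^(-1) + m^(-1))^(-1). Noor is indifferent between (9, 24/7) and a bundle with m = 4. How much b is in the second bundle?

U depends on (b, m) only through S = 3b^(-1) + m^(-1), so equal utility means equal S. At (9, 24/7): S = 0.625.
With m = 4: 4^(-1) = 0.25, so 3b^(-1) = 0.625 − 0.25 = 0.375, i.e. b^(-1) = 0.125.
Hence b = 1/0.125 = 8.
Check: U(8, 4) = 1.6.

b = 8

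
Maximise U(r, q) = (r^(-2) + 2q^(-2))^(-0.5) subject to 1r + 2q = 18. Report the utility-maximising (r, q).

For CES with ρ = -2, MRS = (1/2)·(q/r)^3.
Tangency: set MRS = p_r/p_q = 1/2 = 0.5.
So (q/r)^3 = 1; taking the cube root, q/r = 1, i.e. q = r.
Substitute into the budget 1·r + 2·q = 18: 3·r = 18, so r* = 6 and q* = 6.

r* = 6, q* = 6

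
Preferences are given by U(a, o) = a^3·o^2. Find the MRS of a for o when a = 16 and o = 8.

MU_a = 3·a^2·o^2 and MU_o = 2·a^3·o.
MRS = MU_a/MU_o = (3/2)·o/a.
At (16, 8): MRS = 0.75.
The indifference curve has slope −0.75 at this bundle.

MRS = 0.75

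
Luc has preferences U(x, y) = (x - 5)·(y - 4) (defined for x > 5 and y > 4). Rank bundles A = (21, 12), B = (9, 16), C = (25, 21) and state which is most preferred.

Evaluate utility at each bundle:
U(A) = 128.
U(B) = 48.
U(C) = 340.
Highest utility is C, so C ≻ A ≻ B.

Bundle C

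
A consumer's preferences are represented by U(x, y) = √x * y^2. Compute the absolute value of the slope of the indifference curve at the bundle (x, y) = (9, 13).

MRS = 13/36

MU_x = 0.5·x^(-0.5)·y^2 and MU_y = 2·√x·y.
MRS = MU_x/MU_y = (0.25)·y/x.
At (9, 13): MRS = 13/36.
So at (9, 13) the consumer would give up 13/36 units of y for one more unit of x.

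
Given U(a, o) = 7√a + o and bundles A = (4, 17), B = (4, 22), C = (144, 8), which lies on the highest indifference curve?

Evaluate utility at each bundle:
U(A) = 31.000.
U(B) = 36.000.
U(C) = 92.000.
Highest utility is C, so C ≻ B ≻ A.

Bundle C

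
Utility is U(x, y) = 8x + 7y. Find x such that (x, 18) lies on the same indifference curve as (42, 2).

U(42, 2) = 350.
Set U(x, 18) = 350 and solve.
8x + 7·18 = 350 ⇒ 8x = 224 ⇒ x = 28.
Check: U(28, 18) = 350.

x = 28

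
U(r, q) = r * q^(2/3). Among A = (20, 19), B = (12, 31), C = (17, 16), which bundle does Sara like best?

Bundle A

Evaluate utility at each bundle:
U(A) = 142.407.
U(B) = 118.419.
U(C) = 107.943.
Highest utility is A, so A ≻ B ≻ C.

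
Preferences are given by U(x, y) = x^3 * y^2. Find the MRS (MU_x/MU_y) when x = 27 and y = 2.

MU_x = 3·x^2·y^2 and MU_y = 2·x^3·y.
MRS = MU_x/MU_y = (3/2)·y/x.
At (27, 2): MRS = 1/9.
So at (27, 2) the consumer would give up 1/9 units of y for one more unit of x.

MRS = 1/9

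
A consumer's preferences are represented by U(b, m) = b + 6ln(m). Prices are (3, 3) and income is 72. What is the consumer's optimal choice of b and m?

b* = 18, m* = 6

MU_b = 1, MU_m = 6/m.
MRS = 1 ÷ (6/m).
Tangency: set MRS = p_b/p_m = 3/3 = 1.
MRS depends only on m: (1/6)·m = 1 ⇒ m* = 1/(1/6) = 6.
From the budget, 3·b = 72 − 3·6 = 54, so b* = 18.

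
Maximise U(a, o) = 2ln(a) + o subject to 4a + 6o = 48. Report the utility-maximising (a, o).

a* = 3, o* = 6

MU_a = 2/a, MU_o = 1.
MRS = 2/a ÷ 1.
Tangency: set MRS = p_a/p_o = 4/6 = 2/3.
MRS depends only on a: 2/a = 2/3 ⇒ a* = 2/(2/3) = 3.
From the budget, 6·o = 48 − 4·3 = 36, so o* = 6.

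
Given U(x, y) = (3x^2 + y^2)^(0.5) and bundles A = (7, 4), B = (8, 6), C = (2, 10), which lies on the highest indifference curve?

Evaluate utility at each bundle:
U(A) = 12.767.
U(B) = 15.100.
U(C) = 10.583.
Highest utility is B, so B ≻ A ≻ C.

Bundle B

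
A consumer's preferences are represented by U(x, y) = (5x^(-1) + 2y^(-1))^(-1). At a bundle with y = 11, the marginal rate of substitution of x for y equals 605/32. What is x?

x = 4

For CES with ρ = -1, MRS = (5/2)·(y/x)^2.
Setting (5/2)·(11/x)^2 = 605/32 gives (11/x)^2 = 121/16, so 11/x = 2.75 and x = 4.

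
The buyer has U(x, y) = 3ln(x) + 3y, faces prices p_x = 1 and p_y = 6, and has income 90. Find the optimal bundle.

x* = 6, y* = 14

MU_x = 3/x, MU_y = 3.
MRS = 3/x ÷ 3.
Tangency: set MRS = p_x/p_y = 1/6.
MRS depends only on x: 1/x = 1/6 ⇒ x* = 1/(1/6) = 6.
From the budget, 6·y = 90 − 1·6 = 84, so y* = 14.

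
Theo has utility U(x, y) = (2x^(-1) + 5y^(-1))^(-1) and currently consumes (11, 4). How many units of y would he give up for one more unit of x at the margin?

MRS = 32/605

For CES with ρ = -1, MRS = (2/5)·(y/x)^2.
At (11, 4): MRS = 32/605.
The indifference curve has slope −32/605 at this bundle.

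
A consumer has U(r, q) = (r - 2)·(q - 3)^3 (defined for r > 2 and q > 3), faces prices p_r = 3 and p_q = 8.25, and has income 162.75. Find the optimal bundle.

r* = 13, q* = 15

MU_r = (q−3)^3, MU_q = 3·(r−2)·(q−3)^2.
MRS = (1/3)·(q−3)/(r−2).
Tangency: set MRS = p_r/p_q = 3/8.25 = 4/11.
So (1/3)·(q − 3)/(r − 2) = 4/11, i.e. (q − 3) = (12/11)·(r − 2).
Rewrite the budget in excess-of-subsistence terms: 3·(r − 2) + 8.25·(q − 3) = 162.75 − 3·2 − 8.25·3 = 132.
Substituting, 12·(r − 2) = 132, so r − 2 = 11 and r* = 13.
Then q − 3 = (12/11)·11 = 12, so q* = 15.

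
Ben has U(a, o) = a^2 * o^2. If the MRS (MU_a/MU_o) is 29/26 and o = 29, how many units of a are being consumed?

MU_a = 2·a·o^2 and MU_o = 2·a^2·o.
MRS = MU_a/MU_o = o/a.
Substitute o = 29: MRS = 29/a. Setting 29/a = 29/26 gives a = 29/(29/26) = 26.

a = 26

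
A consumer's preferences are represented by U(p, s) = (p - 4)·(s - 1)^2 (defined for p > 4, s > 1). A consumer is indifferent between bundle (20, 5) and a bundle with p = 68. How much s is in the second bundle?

s = 3

U(20, 5) = 256.
Set U(68, s) = 256 and solve.
With p = 68: (68 − 4) = 64, so (s − 1)^2 = 256/64 = 4.
Taking the square root (with s > 1): s − 1 = 2, so s = 3.
Check: U(68, 3) = 256.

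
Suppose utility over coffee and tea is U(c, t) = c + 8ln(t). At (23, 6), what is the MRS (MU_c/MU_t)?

MRS = 0.75

MU_c = 1, MU_t = 8/t.
MRS = 1 ÷ (8/t).
At (23, 6): MRS = 0.75.
So at (23, 6) the consumer would give up 0.75 units of t for one more unit of c.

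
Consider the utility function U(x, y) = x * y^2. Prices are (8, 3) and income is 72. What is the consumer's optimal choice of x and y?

x* = 3, y* = 16

MU_x = y^2 and MU_y = 2·x·y.
MRS = MU_x/MU_y = (1/2)·y/x.
Tangency: set MRS = p_x/p_y = 8/3.
So (1/2)·y/x = 8/3, i.e. y = (16/3)·x.
Substitute into the budget 8·x + 3·y = 72: 24·x = 72, so x* = 3.
Then y* = (16/3)·3 = 16.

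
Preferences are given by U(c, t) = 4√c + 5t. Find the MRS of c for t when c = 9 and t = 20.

MRS = 2/15

MU_c = 4/(2√c), MU_t = 5.
MRS = 4/(2√c) ÷ 5.
At (9, 20): MRS = 2/15.
The indifference curve has slope −2/15 at this bundle.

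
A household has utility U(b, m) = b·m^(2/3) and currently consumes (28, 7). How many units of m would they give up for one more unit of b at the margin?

MRS = 0.375

MU_b = m^(2/3) and MU_m = 2/3·b·m^(-1/3).
MRS = MU_b/MU_m = (1.5)·m/b.
At (28, 7): MRS = 0.375.
That is, one extra unit of b is worth 0.375 units of m at the margin.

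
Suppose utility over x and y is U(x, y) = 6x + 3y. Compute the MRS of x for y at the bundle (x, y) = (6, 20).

MRS = 2

MU_x = 6, MU_y = 3, so MRS = 6/3 = 2 at every bundle.
At (6, 20): MRS = 2.
The indifference curve has slope −2 at this bundle.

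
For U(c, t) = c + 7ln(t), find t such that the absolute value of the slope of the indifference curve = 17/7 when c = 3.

MU_c = 1, MU_t = 7/t.
MRS = 1 ÷ (7/t).
MRS depends only on t: (1/7)·t = 17/7 ⇒ t = (17/7)/(1/7) = 17.

t = 17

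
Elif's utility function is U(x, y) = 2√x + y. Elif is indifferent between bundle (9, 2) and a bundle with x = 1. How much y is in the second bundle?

y = 6

U(9, 2) = 8.
Set U(1, y) = 8 and solve.
With x = 1: √1 = 1, so y = 8 − 2·1 = 6.
Check: U(1, 6) = 8.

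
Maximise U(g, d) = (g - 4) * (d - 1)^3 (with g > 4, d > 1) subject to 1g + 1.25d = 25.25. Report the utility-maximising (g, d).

MU_g = (d−1)^3, MU_d = 3·(g−4)·(d−1)^2.
MRS = (1/3)·(d−1)/(g−4).
Tangency: set MRS = p_g/p_d = 1/1.25 = 0.8.
So (1/3)·(d − 1)/(g − 4) = 0.8, i.e. (d − 1) = 2.4·(g − 4).
Rewrite the budget in excess-of-subsistence terms: 1·(g − 4) + 1.25·(d − 1) = 25.25 − 1·4 − 1.25·1 = 20.
Substituting, 4·(g − 4) = 20, so g − 4 = 5 and g* = 9.
Then d − 1 = 2.4·5 = 12, so d* = 13.

g* = 9, d* = 13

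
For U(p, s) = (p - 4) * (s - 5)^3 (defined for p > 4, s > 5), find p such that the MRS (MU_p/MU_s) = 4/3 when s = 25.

p = 9

MU_p = (s−5)^3, MU_s = 3·(p−4)·(s−5)^2.
MRS = (1/3)·(s−5)/(p−4).
Substitute s = 25: MRS = (20/3)/(p − 4). Setting this equal to 4/3 gives p − 4 = (20/3)/(4/3) = 5, so p = 9.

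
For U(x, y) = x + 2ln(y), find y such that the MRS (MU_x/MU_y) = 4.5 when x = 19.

y = 9

MU_x = 1, MU_y = 2/y.
MRS = 1 ÷ (2/y).
MRS depends only on y: 0.5·y = 4.5 ⇒ y = 4.5/0.5 = 9.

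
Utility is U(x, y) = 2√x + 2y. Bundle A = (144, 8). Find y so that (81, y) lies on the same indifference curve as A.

y = 11

U(144, 8) = 40.
Set U(81, y) = 40 and solve.
With x = 81: √81 = 9, so 2y = 40 − 2·9 = 22 and y = 11.
Check: U(81, 11) = 40.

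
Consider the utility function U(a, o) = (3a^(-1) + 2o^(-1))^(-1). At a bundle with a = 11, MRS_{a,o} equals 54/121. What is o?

For CES with ρ = -1, MRS = (3/2)·(o/a)^2.
Setting (3/2)·(o/11)^2 = 54/121 gives (o/11)^2 = 36/121, so o/11 = 6/11 and o = 6.

o = 6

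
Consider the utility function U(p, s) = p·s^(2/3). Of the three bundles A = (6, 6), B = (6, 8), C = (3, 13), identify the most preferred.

Evaluate utility at each bundle:
U(A) = 19.812.
U(B) = 24.000.
U(C) = 16.586.
Highest utility is B, so B ≻ A ≻ C.

Bundle B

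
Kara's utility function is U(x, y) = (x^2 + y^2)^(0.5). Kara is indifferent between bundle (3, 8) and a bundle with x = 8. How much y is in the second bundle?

y = 3

U depends on (x, y) only through S = x^2 + y^2, so equal utility means equal S. At (3, 8): S = 73.
With x = 8: 8^2 = 64, so y^2 = 73 − 64 = 9.
Hence y = √9 = 3.
Check: U(8, 3) = 8.544.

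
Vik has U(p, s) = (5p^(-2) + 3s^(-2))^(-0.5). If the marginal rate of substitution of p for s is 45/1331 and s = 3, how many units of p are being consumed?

For CES with ρ = -2, MRS = (5/3)·(s/p)^3.
Setting (5/3)·(3/p)^3 = 45/1331 gives (3/p)^3 = 27/1331, so 3/p = 3/11 and p = 11.

p = 11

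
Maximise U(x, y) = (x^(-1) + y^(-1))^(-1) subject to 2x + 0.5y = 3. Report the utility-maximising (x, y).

x* = 1, y* = 2

For CES with ρ = -1, MRS = (y/x)^2.
Tangency: set MRS = p_x/p_y = 2/0.5 = 4.
So (y/x)^2 = 4; taking the square root, y/x = 2, i.e. y = 2·x.
Substitute into the budget 2·x + 0.5·y = 3: 3·x = 3, so x* = 1 and y* = 2·1 = 2.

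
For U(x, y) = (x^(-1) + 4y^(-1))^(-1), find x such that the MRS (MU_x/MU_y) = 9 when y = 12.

For CES with ρ = -1, MRS = (1/4)·(y/x)^2.
Setting (1/4)·(12/x)^2 = 9 gives (12/x)^2 = 36, so 12/x = 6 and x = 2.

x = 2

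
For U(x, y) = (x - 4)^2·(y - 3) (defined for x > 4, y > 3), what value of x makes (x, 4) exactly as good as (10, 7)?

x = 16

U(10, 7) = 144.
Set U(x, 4) = 144 and solve.
With y = 4: (4 − 3) = 1, so (x − 4)^2 = 144/1 = 144.
Taking the square root (with x > 4): x − 4 = 12, so x = 16.
Check: U(16, 4) = 144.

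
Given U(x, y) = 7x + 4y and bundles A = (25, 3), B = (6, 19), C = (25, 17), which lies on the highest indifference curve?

Bundle C

Evaluate utility at each bundle:
U(A) = 187.
U(B) = 118.
U(C) = 243.
Highest utility is C, so C ≻ A ≻ B.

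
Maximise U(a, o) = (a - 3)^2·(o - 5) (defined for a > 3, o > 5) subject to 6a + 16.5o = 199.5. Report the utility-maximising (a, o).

a* = 14, o* = 7

MU_a = 2·(a−3)·(o−5), MU_o = (a−3)^2.
MRS = (2/1)·(o−5)/(a−3).
Tangency: set MRS = p_a/p_o = 6/16.5 = 4/11.
So (2/1)·(o − 5)/(a − 3) = 4/11, i.e. (o − 5) = (2/11)·(a − 3).
Rewrite the budget in excess-of-subsistence terms: 6·(a − 3) + 16.5·(o − 5) = 199.5 − 6·3 − 16.5·5 = 99.
Substituting, 9·(a − 3) = 99, so a − 3 = 11 and a* = 14.
Then o − 5 = (2/11)·11 = 2, so o* = 7.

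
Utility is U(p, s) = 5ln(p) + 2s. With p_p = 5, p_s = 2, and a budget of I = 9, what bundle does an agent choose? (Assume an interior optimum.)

p* = 1, s* = 2

MU_p = 5/p, MU_s = 2.
MRS = 5/p ÷ 2.
Tangency: set MRS = p_p/p_s = 5/2 = 2.5.
MRS depends only on p: 2.5/p = 2.5 ⇒ p* = 2.5/2.5 = 1.
From the budget, 2·s = 9 − 5·1 = 4, so s* = 2.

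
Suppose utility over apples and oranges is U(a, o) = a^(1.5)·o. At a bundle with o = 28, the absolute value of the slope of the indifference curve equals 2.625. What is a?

a = 16

MU_a = 1.5·√a·o and MU_o = a^(1.5).
MRS = MU_a/MU_o = (1.5)·o/a.
Substitute o = 28: MRS = 42/a. Setting 42/a = 2.625 gives a = 42/2.625 = 16.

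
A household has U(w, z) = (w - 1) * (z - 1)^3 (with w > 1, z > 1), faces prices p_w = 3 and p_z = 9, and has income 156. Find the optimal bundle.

w* = 13, z* = 13

MU_w = (z−1)^3, MU_z = 3·(w−1)·(z−1)^2.
MRS = (1/3)·(z−1)/(w−1).
Tangency: set MRS = p_w/p_z = 3/9 = 1/3.
So (1/3)·(z − 1)/(w − 1) = 1/3, i.e. (z − 1) = (w − 1).
Rewrite the budget in excess-of-subsistence terms: 3·(w − 1) + 9·(z − 1) = 156 − 3·1 − 9·1 = 144.
Substituting, 12·(w − 1) = 144, so w − 1 = 12 and w* = 13.
Then z − 1 = 12, so z* = 13.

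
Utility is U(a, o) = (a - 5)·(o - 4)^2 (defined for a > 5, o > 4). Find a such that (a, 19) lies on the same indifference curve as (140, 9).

a = 20

U(140, 9) = 3375.
Set U(a, 19) = 3375 and solve.
With o = 19: (19 − 4)^2 = 225, so (a − 5) = 3375/225 = 15.
So a = 5 + 15 = 20.
Check: U(20, 19) = 3375.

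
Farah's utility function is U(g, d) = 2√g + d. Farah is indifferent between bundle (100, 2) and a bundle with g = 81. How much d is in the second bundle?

U(100, 2) = 22.
Set U(81, d) = 22 and solve.
With g = 81: √81 = 9, so d = 22 − 2·9 = 4.
Check: U(81, 4) = 22.

d = 4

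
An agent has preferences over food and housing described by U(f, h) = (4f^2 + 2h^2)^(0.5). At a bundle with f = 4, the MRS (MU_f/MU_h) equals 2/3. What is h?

h = 12

For CES with ρ = 2, MRS = (4/2)·(h/f)^(-1).
Setting (4/2)·(h/4)^(-1) = 2/3 gives (h/4)^(-1) = 1/3, so h/4 = 3 and h = 12.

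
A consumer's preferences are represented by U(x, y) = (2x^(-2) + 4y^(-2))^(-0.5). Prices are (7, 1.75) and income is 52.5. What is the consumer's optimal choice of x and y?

x* = 5, y* = 10

For CES with ρ = -2, MRS = (2/4)·(y/x)^3.
Tangency: set MRS = p_x/p_y = 7/1.75 = 4.
So (y/x)^3 = 8; taking the cube root, y/x = 2, i.e. y = 2·x.
Substitute into the budget 7·x + 1.75·y = 52.5: 10.5·x = 52.5, so x* = 5 and y* = 2·5 = 10.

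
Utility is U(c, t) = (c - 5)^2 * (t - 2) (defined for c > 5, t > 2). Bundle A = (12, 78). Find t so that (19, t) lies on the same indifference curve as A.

t = 21

U(12, 78) = 3724.
Set U(19, t) = 3724 and solve.
With c = 19: (19 − 5)^2 = 196, so (t − 2) = 3724/196 = 19.
So t = 2 + 19 = 21.
Check: U(19, 21) = 3724.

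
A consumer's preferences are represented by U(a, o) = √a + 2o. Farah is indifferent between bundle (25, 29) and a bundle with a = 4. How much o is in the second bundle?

U(25, 29) = 63.
Set U(4, o) = 63 and solve.
With a = 4: √4 = 2, so 2o = 63 − 2 = 61 and o = 30.5.
Check: U(4, 30.5) = 63.

o = 30.5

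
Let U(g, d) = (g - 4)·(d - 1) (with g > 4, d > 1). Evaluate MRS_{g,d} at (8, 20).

MRS = 4.75

MU_g = (d−1), MU_d = (g−4).
MRS = (d−1)/(g−4).
At (8, 20): MRS = 4.75.
The indifference curve has slope −4.75 at this bundle.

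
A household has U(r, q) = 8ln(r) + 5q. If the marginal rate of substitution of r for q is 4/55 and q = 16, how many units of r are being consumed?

MU_r = 8/r, MU_q = 5.
MRS = 8/r ÷ 5.
MRS depends only on r: 1.6/r = 4/55 ⇒ r = 1.6/(4/55) = 22.

r = 22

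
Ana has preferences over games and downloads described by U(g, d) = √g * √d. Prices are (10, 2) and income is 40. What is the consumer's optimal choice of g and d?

g* = 2, d* = 10

MU_g = 0.5·g^(-0.5)·√d and MU_d = 0.5·√g·d^(-0.5).
MRS = MU_g/MU_d = d/g.
Tangency: set MRS = p_g/p_d = 10/2 = 5.
So d/g = 5, i.e. d = 5·g.
Substitute into the budget 10·g + 2·d = 40: 20·g = 40, so g* = 2.
Then d* = 5·2 = 10.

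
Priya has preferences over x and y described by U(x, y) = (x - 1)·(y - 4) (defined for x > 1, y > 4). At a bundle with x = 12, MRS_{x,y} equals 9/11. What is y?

MU_x = (y−4), MU_y = (x−1).
MRS = (y−4)/(x−1).
Substitute x = 12: MRS = (y − 4)/11. Setting this equal to 9/11 gives y − 4 = (9/11)·11 = 9, so y = 13.

y = 13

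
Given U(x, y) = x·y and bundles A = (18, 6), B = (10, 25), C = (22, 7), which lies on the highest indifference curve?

Bundle B

Evaluate utility at each bundle:
U(A) = 108.
U(B) = 250.
U(C) = 154.
Highest utility is B, so B ≻ C ≻ A.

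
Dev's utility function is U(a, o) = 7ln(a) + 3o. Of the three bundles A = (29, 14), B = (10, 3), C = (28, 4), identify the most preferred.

Evaluate utility at each bundle:
U(A) = 65.571.
U(B) = 25.118.
U(C) = 35.325.
Highest utility is A, so A ≻ C ≻ B.

Bundle A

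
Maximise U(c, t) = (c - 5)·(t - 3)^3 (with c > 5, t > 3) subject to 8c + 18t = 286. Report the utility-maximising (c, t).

c* = 11, t* = 11

MU_c = (t−3)^3, MU_t = 3·(c−5)·(t−3)^2.
MRS = (1/3)·(t−3)/(c−5).
Tangency: set MRS = p_c/p_t = 8/18 = 4/9.
So (1/3)·(t − 3)/(c − 5) = 4/9, i.e. (t − 3) = (4/3)·(c − 5).
Rewrite the budget in excess-of-subsistence terms: 8·(c − 5) + 18·(t − 3) = 286 − 8·5 − 18·3 = 192.
Substituting, 32·(c − 5) = 192, so c − 5 = 6 and c* = 11.
Then t − 3 = (4/3)·6 = 8, so t* = 11.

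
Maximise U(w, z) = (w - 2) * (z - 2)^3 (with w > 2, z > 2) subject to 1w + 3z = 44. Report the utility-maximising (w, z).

MU_w = (z−2)^3, MU_z = 3·(w−2)·(z−2)^2.
MRS = (1/3)·(z−2)/(w−2).
Tangency: set MRS = p_w/p_z = 1/3.
So (1/3)·(z − 2)/(w − 2) = 1/3, i.e. (z − 2) = (w − 2).
Rewrite the budget in excess-of-subsistence terms: 1·(w − 2) + 3·(z − 2) = 44 − 1·2 − 3·2 = 36.
Substituting, 4·(w − 2) = 36, so w − 2 = 9 and w* = 11.
Then z − 2 = 9, so z* = 11.

w* = 11, z* = 11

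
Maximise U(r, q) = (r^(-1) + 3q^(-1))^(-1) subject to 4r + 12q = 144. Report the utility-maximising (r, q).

r* = 9, q* = 9

For CES with ρ = -1, MRS = (1/3)·(q/r)^2.
Tangency: set MRS = p_r/p_q = 4/12 = 1/3.
So (q/r)^2 = 1; taking the square root, q/r = 1, i.e. q = r.
Substitute into the budget 4·r + 12·q = 144: 16·r = 144, so r* = 9 and q* = 9.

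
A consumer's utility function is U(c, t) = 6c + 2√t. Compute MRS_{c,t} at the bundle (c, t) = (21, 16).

MRS = 24

MU_c = 6, MU_t = 2/(2√t).
MRS = 6 ÷ (2/(2√t)).
At (21, 16): MRS = 24.
The indifference curve has slope −24 at this bundle.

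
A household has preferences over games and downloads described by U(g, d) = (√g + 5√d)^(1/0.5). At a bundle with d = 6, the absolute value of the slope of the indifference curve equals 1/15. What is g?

For CES with ρ = 0.5, MRS = (1/5)·√(d/g).
Setting (1/5)·√(6/g) = 1/15 gives √(6/g) = 1/3, so 6/g = 1/9 and g = 54.

g = 54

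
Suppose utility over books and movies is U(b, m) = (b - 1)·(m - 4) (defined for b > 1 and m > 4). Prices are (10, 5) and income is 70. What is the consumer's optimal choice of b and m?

b* = 3, m* = 8

MU_b = (m−4), MU_m = (b−1).
MRS = (m−4)/(b−1).
Tangency: set MRS = p_b/p_m = 10/5 = 2.
So (m − 4)/(b − 1) = 2, i.e. (m − 4) = 2·(b − 1).
Rewrite the budget in excess-of-subsistence terms: 10·(b − 1) + 5·(m − 4) = 70 − 10·1 − 5·4 = 40.
Substituting, 20·(b − 1) = 40, so b − 1 = 2 and b* = 3.
Then m − 4 = 2·2 = 4, so m* = 8.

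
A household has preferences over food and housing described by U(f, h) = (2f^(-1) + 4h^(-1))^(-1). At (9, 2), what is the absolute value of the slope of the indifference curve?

For CES with ρ = -1, MRS = (2/4)·(h/f)^2.
At (9, 2): MRS = 2/81.
The indifference curve has slope −2/81 at this bundle.

MRS = 2/81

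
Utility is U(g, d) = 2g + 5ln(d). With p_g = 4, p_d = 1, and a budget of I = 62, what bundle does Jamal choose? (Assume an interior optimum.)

g* = 13, d* = 10

MU_g = 2, MU_d = 5/d.
MRS = 2 ÷ (5/d).
Tangency: set MRS = p_g/p_d = 4/1 = 4.
MRS depends only on d: 0.4·d = 4 ⇒ d* = 4/0.4 = 10.
From the budget, 4·g = 62 − 1·10 = 52, so g* = 13.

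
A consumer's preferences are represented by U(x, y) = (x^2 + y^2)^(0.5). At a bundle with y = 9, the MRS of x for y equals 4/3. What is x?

x = 12

For CES with ρ = 2, MRS = (y/x)^(-1).
Setting (9/x)^(-1) = 4/3 gives 9/x = 0.75 and x = 12.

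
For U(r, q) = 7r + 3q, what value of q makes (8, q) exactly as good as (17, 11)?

q = 32

U(17, 11) = 152.
Set U(8, q) = 152 and solve.
7·8 + 3q = 152 ⇒ 3q = 96 ⇒ q = 32.
Check: U(8, 32) = 152.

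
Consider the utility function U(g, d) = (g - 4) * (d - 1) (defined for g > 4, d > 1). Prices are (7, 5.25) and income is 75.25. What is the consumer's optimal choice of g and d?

g* = 7, d* = 5

MU_g = (d−1), MU_d = (g−4).
MRS = (d−1)/(g−4).
Tangency: set MRS = p_g/p_d = 7/5.25 = 4/3.
So (d − 1)/(g − 4) = 4/3, i.e. (d − 1) = (4/3)·(g − 4).
Rewrite the budget in excess-of-subsistence terms: 7·(g − 4) + 5.25·(d − 1) = 75.25 − 7·4 − 5.25·1 = 42.
Substituting, 14·(g − 4) = 42, so g − 4 = 3 and g* = 7.
Then d − 1 = (4/3)·3 = 4, so d* = 5.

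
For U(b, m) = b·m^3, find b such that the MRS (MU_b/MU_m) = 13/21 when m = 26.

MU_b = m^3 and MU_m = 3·b·m^2.
MRS = MU_b/MU_m = (1/3)·m/b.
Substitute m = 26: MRS = (26/3)/b. Setting (26/3)/b = 13/21 gives b = (26/3)/(13/21) = 14.

b = 14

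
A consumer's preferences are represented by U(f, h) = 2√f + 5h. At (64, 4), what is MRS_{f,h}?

MRS = 1/40

MU_f = 2/(2√f), MU_h = 5.
MRS = 2/(2√f) ÷ 5.
At (64, 4): MRS = 1/40.
The indifference curve has slope −1/40 at this bundle.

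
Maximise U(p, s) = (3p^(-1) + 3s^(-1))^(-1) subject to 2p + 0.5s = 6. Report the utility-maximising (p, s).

p* = 2, s* = 4

For CES with ρ = -1, MRS = (s/p)^2.
Tangency: set MRS = p_p/p_s = 2/0.5 = 4.
So (s/p)^2 = 4; taking the square root, s/p = 2, i.e. s = 2·p.
Substitute into the budget 2·p + 0.5·s = 6: 3·p = 6, so p* = 2 and s* = 2·2 = 4.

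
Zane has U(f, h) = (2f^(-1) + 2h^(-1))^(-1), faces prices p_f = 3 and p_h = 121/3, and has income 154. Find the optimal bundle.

f* = 11, h* = 3

For CES with ρ = -1, MRS = (h/f)^2.
Tangency: set MRS = p_f/p_h = 3/(121/3) = 9/121.
So (h/f)^2 = 9/121; taking the square root, h/f = 3/11, i.e. h = (3/11)·f.
Substitute into the budget 3·f + (121/3)·h = 154: 14·f = 154, so f* = 11 and h* = (3/11)·11 = 3.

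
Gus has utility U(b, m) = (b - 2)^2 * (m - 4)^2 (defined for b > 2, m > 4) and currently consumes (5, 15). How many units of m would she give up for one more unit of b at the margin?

MU_b = 2·(b−2)·(m−4)^2, MU_m = 2·(b−2)^2·(m−4).
MRS = (m−4)/(b−2).
At (5, 15): MRS = 11/3.
So at (5, 15) the consumer would give up 11/3 units of m for one more unit of b.

MRS = 11/3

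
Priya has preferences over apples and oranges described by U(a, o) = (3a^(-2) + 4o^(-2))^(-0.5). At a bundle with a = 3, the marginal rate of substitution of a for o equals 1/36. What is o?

For CES with ρ = -2, MRS = (3/4)·(o/a)^3.
Setting (3/4)·(o/3)^3 = 1/36 gives (o/3)^3 = 1/27, so o/3 = 1/3 and o = 1.

o = 1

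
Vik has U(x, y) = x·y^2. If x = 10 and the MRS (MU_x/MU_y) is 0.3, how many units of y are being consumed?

y = 6

MU_x = y^2 and MU_y = 2·x·y.
MRS = MU_x/MU_y = (1/2)·y/x.
Substitute x = 10: MRS = y/20. Setting y/20 = 0.3 gives y = 0.3·20 = 6.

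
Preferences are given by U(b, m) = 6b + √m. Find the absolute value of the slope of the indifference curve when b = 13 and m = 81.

MRS = 108

MU_b = 6, MU_m = 1/(2√m).
MRS = 6 ÷ (1/(2√m)).
At (13, 81): MRS = 108.
So at (13, 81) the consumer would give up 108 units of m for one more unit of b.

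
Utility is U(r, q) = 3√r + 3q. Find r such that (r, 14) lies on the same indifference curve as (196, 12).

r = 144

U(196, 12) = 78.
Set U(r, 14) = 78 and solve.
With q = 14: 3√r = 78 − 3·14 = 36, so √r = 12 and r = 144.
Check: U(144, 14) = 78.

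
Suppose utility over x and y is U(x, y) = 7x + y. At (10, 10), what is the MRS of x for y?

MU_x = 7, MU_y = 1, so MRS = 7/1 = 7 at every bundle.
At (10, 10): MRS = 7.
So at (10, 10) the consumer would give up 7 units of y for one more unit of x.

MRS = 7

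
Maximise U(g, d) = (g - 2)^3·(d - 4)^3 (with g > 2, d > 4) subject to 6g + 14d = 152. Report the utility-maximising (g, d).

MU_g = 3·(g−2)^2·(d−4)^3, MU_d = 3·(g−2)^3·(d−4)^2.
MRS = (d−4)/(g−2).
Tangency: set MRS = p_g/p_d = 6/14 = 3/7.
So (d − 4)/(g − 2) = 3/7, i.e. (d − 4) = (3/7)·(g − 2).
Rewrite the budget in excess-of-subsistence terms: 6·(g − 2) + 14·(d − 4) = 152 − 6·2 − 14·4 = 84.
Substituting, 12·(g − 2) = 84, so g − 2 = 7 and g* = 9.
Then d − 4 = (3/7)·7 = 3, so d* = 7.

g* = 9, d* = 7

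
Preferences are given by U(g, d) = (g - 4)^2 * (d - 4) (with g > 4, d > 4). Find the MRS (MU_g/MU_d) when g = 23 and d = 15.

MRS = 22/19

MU_g = 2·(g−4)·(d−4), MU_d = (g−4)^2.
MRS = (2/1)·(d−4)/(g−4).
At (23, 15): MRS = 22/19.
So at (23, 15) the consumer would give up 22/19 units of d for one more unit of g.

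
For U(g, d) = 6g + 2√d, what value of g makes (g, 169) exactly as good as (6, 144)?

U(6, 144) = 60.
Set U(g, 169) = 60 and solve.
With d = 169: √169 = 13, so 6g = 60 − 2·13 = 34 and g = 17/3.
Check: U(17/3, 169) = 60.

g = 17/3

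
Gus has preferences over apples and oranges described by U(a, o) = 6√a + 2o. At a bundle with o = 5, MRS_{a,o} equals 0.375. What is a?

MU_a = 6/(2√a), MU_o = 2.
MRS = 6/(2√a) ÷ 2.
MRS depends only on a: 1.5/√a = 0.375 ⇒ √a = 1.5/0.375 = 4 ⇒ a = 16.

a = 16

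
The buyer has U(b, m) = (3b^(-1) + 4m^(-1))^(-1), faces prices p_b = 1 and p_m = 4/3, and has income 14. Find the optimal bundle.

b* = 6, m* = 6

For CES with ρ = -1, MRS = (3/4)·(m/b)^2.
Tangency: set MRS = p_b/p_m = 1/(4/3) = 0.75.
So (m/b)^2 = 1; taking the square root, m/b = 1, i.e. m = b.
Substitute into the budget 1·b + (4/3)·m = 14: (7/3)·b = 14, so b* = 6 and m* = 6.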